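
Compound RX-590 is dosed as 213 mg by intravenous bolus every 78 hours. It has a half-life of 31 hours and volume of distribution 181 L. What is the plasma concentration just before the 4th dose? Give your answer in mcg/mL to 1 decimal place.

f = (1/2)^(τ/t½) = (1/2)^(78/31) ≈ 0.1748.
C₀ = D/Vd = 213/181 ≈ 1.177 mcg/mL.
Before the 4th dose, 3 doses have been given. Superposition: Cmin = C₀·(f + f² + … + f^3).
≈ 1.177 × (0.1748 + 0.0306 + 0.0053) ≈ 1.177 × 0.2107 ≈ 0.248 mcg/mL.

0.2 mcg/mL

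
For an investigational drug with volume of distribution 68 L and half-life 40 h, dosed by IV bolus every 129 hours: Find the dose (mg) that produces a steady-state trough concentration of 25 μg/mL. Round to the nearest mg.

τ/t½ = 129/40 ≈ 3.225, so f = (1/2)^(129/40) ≈ 0.106949.
Cmin,ss = (D/Vd)·f/(1−f), so D = Cmin,ss·Vd·(1−f)/f.
D = 25 × 68 × (1−f)/f ≈ 25 × 68 × 8.35025 ≈ 14195.43 mg.

14195 mg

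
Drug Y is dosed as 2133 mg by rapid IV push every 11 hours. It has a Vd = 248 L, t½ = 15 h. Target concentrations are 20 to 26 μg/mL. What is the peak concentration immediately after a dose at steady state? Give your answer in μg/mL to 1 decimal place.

τ/t½ = 11/15 ≈ 0.73333, so fraction remaining f = (1/2)^(11/15) ≈ 0.6015.
At steady state, accumulation factor R = 1/(1 − e^(−kτ)) ≈ 2.5094.
Single-dose peak C₀ = D/Vd = 2133/248 ≈ 8.601 μg/mL.
Steady-state peak Cmax,ss = C₀·R ≈ 8.601 × 2.5094 ≈ 21.583 μg/mL.
Peak 21.6 μg/mL vs MTC 26 μg/mL: below toxic threshold.

21.6 μg/mL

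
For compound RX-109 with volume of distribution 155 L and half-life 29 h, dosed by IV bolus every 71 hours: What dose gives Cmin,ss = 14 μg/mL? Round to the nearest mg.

9673 mg

τ/t½ = 71/29 ≈ 2.4483, so f = (1/2)^(71/29) ≈ 0.183230.
Cmin,ss = (D/Vd)·f/(1−f), so D = Cmin,ss·Vd·(1−f)/f.
D = 14 × 155 × (1−f)/f ≈ 14 × 155 × 4.45762 ≈ 9673.04 mg.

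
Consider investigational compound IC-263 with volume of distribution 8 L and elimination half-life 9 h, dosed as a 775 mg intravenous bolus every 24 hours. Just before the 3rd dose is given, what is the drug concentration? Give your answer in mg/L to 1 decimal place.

17.7 mg/L

f = (1/2)^(τ/t½) = (1/2)^(24/9) ≈ 0.1575.
C₀ = D/Vd = 775/8 ≈ 96.875 mg/L.
Before the 3rd dose, 2 doses have been given. Superposition: Cmin = C₀·(f + f²).
≈ 96.875 × (0.1575 + 0.0248) ≈ 96.875 × 0.1823 ≈ 17.660 mg/L.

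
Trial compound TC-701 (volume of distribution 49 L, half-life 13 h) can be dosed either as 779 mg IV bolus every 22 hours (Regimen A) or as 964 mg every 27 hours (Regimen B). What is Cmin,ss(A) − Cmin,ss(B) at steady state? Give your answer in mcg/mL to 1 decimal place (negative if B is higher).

1.0 mcg/mL

Regimen A: f = (1/2)^(22/13) ≈ 0.3094; Cmin,ss = (779/49)·f/(1−f) ≈ 7.123 mcg/mL.
Regimen B: f = (1/2)^(27/13) ≈ 0.2370; Cmin,ss = (964/49)·f/(1−f) ≈ 6.111 mcg/mL.
Difference ≈ 7.123 − 6.111 ≈ 1.012 mcg/mL.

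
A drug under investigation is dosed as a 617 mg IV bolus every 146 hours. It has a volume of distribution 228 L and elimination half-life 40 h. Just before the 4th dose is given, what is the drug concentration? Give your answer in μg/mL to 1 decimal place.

f = (1/2)^(τ/t½) = (1/2)^(146/40) ≈ 0.0797.
C₀ = D/Vd = 617/228 ≈ 2.706 μg/mL.
Before the 4th dose, 3 doses have been given. Superposition: Cmin = C₀·(f + f² + … + f^3).
≈ 2.706 × (0.0797 + 0.0064 + 0.0005) ≈ 2.706 × 0.0866 ≈ 0.234 μg/mL.

0.2 μg/mL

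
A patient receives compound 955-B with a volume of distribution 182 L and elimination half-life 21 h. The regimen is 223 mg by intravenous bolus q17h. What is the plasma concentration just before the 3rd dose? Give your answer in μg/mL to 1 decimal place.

f = (1/2)^(τ/t½) = (1/2)^(17/21) ≈ 0.5706.
C₀ = D/Vd = 223/182 ≈ 1.225 μg/mL.
Before the 3rd dose, 2 doses have been given. Superposition: Cmin = C₀·(f + f²).
≈ 1.225 × (0.5706 + 0.3256) ≈ 1.225 × 0.8962 ≈ 1.098 μg/mL.

1.1 μg/mL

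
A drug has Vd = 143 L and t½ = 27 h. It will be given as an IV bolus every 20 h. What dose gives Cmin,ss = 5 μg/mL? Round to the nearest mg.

τ/t½ = 20/27 ≈ 0.74074, so f = (1/2)^(20/27) ≈ 0.598432.
Cmin,ss = (D/Vd)·f/(1−f), so D = Cmin,ss·Vd·(1−f)/f.
D = 5 × 143 × (1−f)/f ≈ 5 × 143 × 0.67103 ≈ 479.79 mg.

480 mg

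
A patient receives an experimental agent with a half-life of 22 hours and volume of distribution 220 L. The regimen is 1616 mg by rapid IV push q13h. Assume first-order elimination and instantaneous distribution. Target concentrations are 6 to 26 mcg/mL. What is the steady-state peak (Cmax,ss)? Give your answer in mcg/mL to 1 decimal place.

τ/t½ = 13/22 ≈ 0.59091, so fraction remaining f = (1/2)^(13/22) ≈ 0.6639.
Accumulation ratio R = 1/(1 − f) ≈ 1/0.3361 ≈ 2.9753.
Each bolus raises the concentration by D/Vd = 1616/220 ≈ 7.345 mcg/mL.
Steady-state peak Cmax,ss = C₀·R ≈ 7.345 × 2.9753 ≈ 21.854 mcg/mL.
Peak 21.9 mcg/mL vs MTC 26 mcg/mL: below toxic threshold.

21.9 mcg/mL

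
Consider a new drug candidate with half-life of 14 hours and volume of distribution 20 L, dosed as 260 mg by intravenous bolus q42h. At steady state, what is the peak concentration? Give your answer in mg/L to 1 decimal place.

14.9 mg/L

The dosing interval is 3 half-lives, so f = 2^(−3) = 0.125.
Accumulation ratio R = 1/(1 − f) = 1/0.875 = 8/7.
Single-dose peak C₀ = D/Vd = 260/20 = 13 mg/L.
Steady-state peak Cmax,ss = C₀·R = 13 × 8/7 ≈ 14.857 mg/L.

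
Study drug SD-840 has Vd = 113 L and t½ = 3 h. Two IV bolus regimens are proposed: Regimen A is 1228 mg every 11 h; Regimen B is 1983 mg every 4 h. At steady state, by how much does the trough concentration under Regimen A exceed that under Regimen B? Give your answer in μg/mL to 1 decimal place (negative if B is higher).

Regimen A: f = (1/2)^(11/3) ≈ 0.0787; Cmin,ss = (1228/113)·f/(1−f) ≈ 0.928 μg/mL.
Regimen B: f = (1/2)^(4/3) ≈ 0.3969; Cmin,ss = (1983/113)·f/(1−f) ≈ 11.549 μg/mL.
Difference ≈ 0.928 − 11.549 ≈ -10.621 μg/mL.

-10.6 μg/mL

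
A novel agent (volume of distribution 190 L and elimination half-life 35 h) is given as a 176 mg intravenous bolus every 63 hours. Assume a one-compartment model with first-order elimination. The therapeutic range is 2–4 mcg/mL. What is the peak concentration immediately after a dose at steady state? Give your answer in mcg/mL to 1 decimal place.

Over one 63-h interval, 63/35 ≈ 1.8 half-lives elapse, leaving f ≈ 0.2872 of each dose.
Accumulation ratio R = 1/(1 − f) ≈ 1/0.7128 ≈ 1.4029.
Single-dose peak C₀ = D/Vd = 176/190 ≈ 0.926 mcg/mL.
Steady-state peak Cmax,ss = C₀·R ≈ 0.926 × 1.4029 ≈ 1.299 mcg/mL.
Peak 1.3 mcg/mL vs MTC 4 mcg/mL: below toxic threshold.

1.3 mcg/mL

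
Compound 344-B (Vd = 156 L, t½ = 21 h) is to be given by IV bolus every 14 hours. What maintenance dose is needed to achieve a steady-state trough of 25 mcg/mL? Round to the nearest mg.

2291 mg

τ/t½ = 14/21 ≈ 0.66667, so f = (1/2)^(14/21) ≈ 0.629961.
Cmin,ss = (D/Vd)·f/(1−f), so D = Cmin,ss·Vd·(1−f)/f.
D = 25 × 156 × (1−f)/f ≈ 25 × 156 × 0.58740 ≈ 2290.86 mg.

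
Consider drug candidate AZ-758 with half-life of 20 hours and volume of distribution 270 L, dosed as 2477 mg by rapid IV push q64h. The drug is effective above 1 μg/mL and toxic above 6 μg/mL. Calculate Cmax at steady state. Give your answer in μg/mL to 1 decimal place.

10.3 μg/mL

τ/t½ = 64/20 ≈ 3.2, so fraction remaining f = (1/2)^(64/20) ≈ 0.1088.
Accumulation ratio R = 1/(1 − f) ≈ 1/0.8912 ≈ 1.1221.
Each bolus raises the concentration by D/Vd = 2477/270 ≈ 9.174 μg/mL.
Cmax,ss = C₀/(1 − f) ≈ 9.174/0.8912 ≈ 10.294 μg/mL.
Peak 10.3 μg/mL vs MTC 6 μg/mL: exceeds toxic threshold.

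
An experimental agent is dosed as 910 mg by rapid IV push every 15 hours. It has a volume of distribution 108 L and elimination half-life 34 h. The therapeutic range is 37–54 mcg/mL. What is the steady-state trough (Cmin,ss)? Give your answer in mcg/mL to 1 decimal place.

23.6 mcg/mL

τ/t½ = 15/34 ≈ 0.44118, so fraction remaining f = (1/2)^(15/34) ≈ 0.7365.
Single-dose peak C₀ = D/Vd = 910/108 ≈ 8.426 mcg/mL.
Steady-state trough Cmin,ss = C₀·f/(1−f) ≈ 8.426 × 0.7365/0.2635 ≈ 23.551 mcg/mL.
Trough 23.6 mcg/mL vs MEC 37 mcg/mL: subtherapeutic.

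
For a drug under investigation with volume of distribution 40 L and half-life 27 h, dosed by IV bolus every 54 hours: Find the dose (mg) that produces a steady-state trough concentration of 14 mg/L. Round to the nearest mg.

1680 mg

τ/t½ = 54/27 ≈ 2, so f = (1/2)^(54/27) ≈ 0.250000.
Cmin,ss = (D/Vd)·f/(1−f), so D = Cmin,ss·Vd·(1−f)/f.
D = 14 × 40 × (1−f)/f ≈ 14 × 40 × 3.00000 ≈ 1680.00 mg.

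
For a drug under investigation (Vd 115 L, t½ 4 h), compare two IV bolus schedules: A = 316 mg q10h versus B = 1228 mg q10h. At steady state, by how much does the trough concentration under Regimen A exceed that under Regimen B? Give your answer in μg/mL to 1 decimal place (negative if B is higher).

-1.7 μg/mL

Regimen A: f = (1/2)^(10/4) ≈ 0.1768; Cmin,ss = (316/115)·f/(1−f) ≈ 0.590 μg/mL.
Regimen B: f = (1/2)^(10/4) ≈ 0.1768; Cmin,ss = (1228/115)·f/(1−f) ≈ 2.293 μg/mL.
Difference ≈ 0.590 − 2.293 ≈ -1.703 μg/mL.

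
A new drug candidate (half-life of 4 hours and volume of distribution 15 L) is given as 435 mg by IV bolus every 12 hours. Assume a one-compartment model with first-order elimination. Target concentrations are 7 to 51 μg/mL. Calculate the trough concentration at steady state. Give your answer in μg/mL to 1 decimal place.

4.1 μg/mL

τ = 12 h = 3 half-lives, so f = (1/2)^3 = 0.125.
At steady state, R = 1/(1 − 0.125) = 8/7.
Single-dose peak C₀ = D/Vd = 435/15 = 29 μg/mL.
Steady-state peak Cmax,ss = C₀·R = 29 × 8/7 ≈ 33.143 μg/mL.
Steady-state trough Cmin,ss = Cmax,ss·f ≈ 33.143 × 0.125 ≈ 4.143 μg/mL.
Trough 4.1 μg/mL vs MEC 7 μg/mL: subtherapeutic.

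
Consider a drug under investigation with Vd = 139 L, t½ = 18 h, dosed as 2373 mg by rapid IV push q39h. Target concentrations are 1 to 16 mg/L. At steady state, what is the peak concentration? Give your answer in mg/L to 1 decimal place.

k = ln2/t½ = ln2/18 ≈ 0.038508 h⁻¹; fraction remaining f = e^(−kτ) = e^(−0.038508×39) ≈ 0.2227.
At steady state, accumulation factor R = 1/(1 − e^(−kτ)) ≈ 1.2865.
Each bolus raises the concentration by D/Vd = 2373/139 ≈ 17.072 mg/L.
Steady-state peak Cmax,ss = C₀·R ≈ 17.072 × 1.2865 ≈ 21.963 mg/L.
Peak 22.0 mg/L vs MTC 16 mg/L: exceeds toxic threshold.

22.0 mg/L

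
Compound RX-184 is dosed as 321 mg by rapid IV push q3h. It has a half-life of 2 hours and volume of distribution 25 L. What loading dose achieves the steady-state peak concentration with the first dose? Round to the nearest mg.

f = (1/2)^(3/2) ≈ 0.353553; accumulation ratio R = 1/(1−f) ≈ 1.54692.
Loading dose to hit Cmax,ss on first dose: D_load = D_maint·R ≈ 321 × 1.54692 ≈ 496.56 mg.

497 mg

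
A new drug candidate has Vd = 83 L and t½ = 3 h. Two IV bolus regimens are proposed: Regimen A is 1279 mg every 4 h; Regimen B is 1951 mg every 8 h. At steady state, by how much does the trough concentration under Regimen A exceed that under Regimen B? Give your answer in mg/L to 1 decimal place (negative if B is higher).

5.7 mg/L

Regimen A: f = (1/2)^(4/3) ≈ 0.3969; Cmin,ss = (1279/83)·f/(1−f) ≈ 10.141 mg/L.
Regimen B: f = (1/2)^(8/3) ≈ 0.1575; Cmin,ss = (1951/83)·f/(1−f) ≈ 4.394 mg/L.
Difference ≈ 10.141 − 4.394 ≈ 5.747 mg/L.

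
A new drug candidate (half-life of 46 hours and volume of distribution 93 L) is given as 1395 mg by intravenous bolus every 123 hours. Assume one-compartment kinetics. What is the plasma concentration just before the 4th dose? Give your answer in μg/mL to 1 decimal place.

2.8 μg/mL

f = (1/2)^(τ/t½) = (1/2)^(123/46) ≈ 0.1567.
C₀ = D/Vd = 1395/93 ≈ 15.000 μg/mL.
Before the 4th dose, 3 doses have been given. Superposition: Cmin = C₀·(f + f² + … + f^3).
≈ 15.000 × (0.1567 + 0.0246 + 0.0038) ≈ 15.000 × 0.1851 ≈ 2.776 μg/mL.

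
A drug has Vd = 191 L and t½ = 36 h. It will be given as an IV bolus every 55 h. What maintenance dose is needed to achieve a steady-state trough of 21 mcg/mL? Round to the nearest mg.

τ/t½ = 55/36 ≈ 1.5278, so f = (1/2)^(55/36) ≈ 0.346811.
Cmin,ss = (D/Vd)·f/(1−f), so D = Cmin,ss·Vd·(1−f)/f.
D = 21 × 191 × (1−f)/f ≈ 21 × 191 × 1.88341 ≈ 7554.36 mg.

7554 mg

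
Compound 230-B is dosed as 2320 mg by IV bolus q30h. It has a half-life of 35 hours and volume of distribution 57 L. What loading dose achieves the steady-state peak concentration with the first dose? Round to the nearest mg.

5179 mg

f = (1/2)^(30/35) ≈ 0.552045; accumulation ratio R = 1/(1−f) ≈ 2.23237.
Loading dose to hit Cmax,ss on first dose: D_load = D_maint·R ≈ 2320 × 2.23237 ≈ 5179.10 mg.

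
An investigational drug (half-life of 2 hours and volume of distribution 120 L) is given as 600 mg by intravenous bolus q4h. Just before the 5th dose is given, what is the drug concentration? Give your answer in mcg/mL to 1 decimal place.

1.7 mcg/mL

f = (1/2)^(τ/t½) = (1/2)^(4/2) ≈ 0.2500.
C₀ = D/Vd = 600/120 ≈ 5.000 mcg/mL.
Before the 5th dose, 4 doses have been given. Superposition: Cmin = C₀·(f + f² + … + f^4).
≈ 5.000 × (0.2500 + 0.0625 + 0.0156 + 0.0039) ≈ 5.000 × 0.3320 ≈ 1.660 mcg/mL.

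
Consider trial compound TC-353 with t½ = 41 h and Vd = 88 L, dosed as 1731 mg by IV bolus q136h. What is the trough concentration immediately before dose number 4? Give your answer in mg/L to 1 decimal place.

f = (1/2)^(τ/t½) = (1/2)^(136/41) ≈ 0.1003.
C₀ = D/Vd = 1731/88 ≈ 19.670 mg/L.
Before the 4th dose, 3 doses have been given. Superposition: Cmin = C₀·(f + f² + … + f^3).
≈ 19.670 × (0.1003 + 0.0101 + 0.0010) ≈ 19.670 × 0.1114 ≈ 2.191 mg/L.

2.2 mg/L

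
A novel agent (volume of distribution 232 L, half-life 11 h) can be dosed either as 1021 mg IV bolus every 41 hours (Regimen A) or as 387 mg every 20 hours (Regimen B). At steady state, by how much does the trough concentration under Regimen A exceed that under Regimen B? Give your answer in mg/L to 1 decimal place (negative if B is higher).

Regimen A: f = (1/2)^(41/11) ≈ 0.0755; Cmin,ss = (1021/232)·f/(1−f) ≈ 0.359 mg/L.
Regimen B: f = (1/2)^(20/11) ≈ 0.2836; Cmin,ss = (387/232)·f/(1−f) ≈ 0.660 mg/L.
Difference ≈ 0.359 − 0.660 ≈ -0.301 mg/L.

-0.3 mg/L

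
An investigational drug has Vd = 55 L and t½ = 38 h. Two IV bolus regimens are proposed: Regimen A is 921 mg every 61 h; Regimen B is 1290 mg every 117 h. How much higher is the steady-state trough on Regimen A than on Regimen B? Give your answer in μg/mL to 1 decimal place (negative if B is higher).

Regimen A: f = (1/2)^(61/38) ≈ 0.3287; Cmin,ss = (921/55)·f/(1−f) ≈ 8.199 μg/mL.
Regimen B: f = (1/2)^(117/38) ≈ 0.1183; Cmin,ss = (1290/55)·f/(1−f) ≈ 3.147 μg/mL.
Difference ≈ 8.199 − 3.147 ≈ 5.052 μg/mL.

5.1 μg/mL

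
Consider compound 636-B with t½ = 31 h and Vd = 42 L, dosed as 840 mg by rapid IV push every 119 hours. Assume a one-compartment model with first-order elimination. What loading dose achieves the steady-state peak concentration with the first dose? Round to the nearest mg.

f = (1/2)^(119/31) ≈ 0.069893; accumulation ratio R = 1/(1−f) ≈ 1.07515.
Loading dose to hit Cmax,ss on first dose: D_load = D_maint·R ≈ 840 × 1.07515 ≈ 903.13 mg.

903 mg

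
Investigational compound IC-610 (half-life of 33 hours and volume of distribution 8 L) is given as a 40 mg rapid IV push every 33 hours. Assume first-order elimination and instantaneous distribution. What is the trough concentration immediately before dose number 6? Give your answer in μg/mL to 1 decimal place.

4.8 μg/mL

f = (1/2)^(τ/t½) = (1/2)^(33/33) ≈ 0.5000.
C₀ = D/Vd = 40/8 ≈ 5.000 μg/mL.
Before the 6th dose, 5 doses have been given. Superposition: Cmin = C₀·(f + f² + … + f^5).
≈ 5.000 × (0.5000 + 0.2500 + 0.1250 + 0.0625 + 0.0313) ≈ 5.000 × 0.9688 ≈ 4.844 μg/mL.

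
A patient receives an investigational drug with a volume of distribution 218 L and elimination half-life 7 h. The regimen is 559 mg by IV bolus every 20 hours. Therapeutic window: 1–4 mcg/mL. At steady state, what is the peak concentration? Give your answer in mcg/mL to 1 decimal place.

τ/t½ = 20/7 ≈ 2.8571, so fraction remaining f = (1/2)^(20/7) ≈ 0.1380.
Accumulation ratio R = 1/(1 − f) ≈ 1/0.8620 ≈ 1.1601.
Single-dose peak C₀ = D/Vd = 559/218 ≈ 2.564 mcg/mL.
Cmax,ss = C₀/(1 − f) ≈ 2.564/0.8620 ≈ 2.974 mcg/mL.
Peak 3.0 mcg/mL vs MTC 4 mcg/mL: below toxic threshold.

3.0 mcg/mL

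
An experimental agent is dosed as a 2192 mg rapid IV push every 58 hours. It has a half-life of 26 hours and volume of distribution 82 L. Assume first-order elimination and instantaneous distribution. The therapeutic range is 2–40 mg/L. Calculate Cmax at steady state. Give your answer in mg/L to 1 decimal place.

34.0 mg/L

τ/t½ = 58/26 ≈ 2.2308, so fraction remaining f = (1/2)^(58/26) ≈ 0.2130.
At steady state, accumulation factor R = 1/(1 − e^(−kτ)) ≈ 1.2706.
Single-dose peak C₀ = D/Vd = 2192/82 ≈ 26.732 mg/L.
Cmax,ss = C₀/(1 − f) ≈ 26.732/0.7870 ≈ 33.967 mg/L.
Peak 34.0 mg/L vs MTC 40 mg/L: below toxic threshold.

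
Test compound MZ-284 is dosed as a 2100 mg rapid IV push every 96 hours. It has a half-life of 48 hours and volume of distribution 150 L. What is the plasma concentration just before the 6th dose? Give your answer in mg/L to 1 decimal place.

4.7 mg/L

f = (1/2)^(τ/t½) = (1/2)^(96/48) ≈ 0.2500.
C₀ = D/Vd = 2100/150 ≈ 14.000 mg/L.
Before the 6th dose, 5 doses have been given. Superposition: Cmin = C₀·(f + f² + … + f^5).
≈ 14.000 × (0.2500 + 0.0625 + 0.0156 + 0.0039 + 0.0010) ≈ 14.000 × 0.3330 ≈ 4.662 mg/L.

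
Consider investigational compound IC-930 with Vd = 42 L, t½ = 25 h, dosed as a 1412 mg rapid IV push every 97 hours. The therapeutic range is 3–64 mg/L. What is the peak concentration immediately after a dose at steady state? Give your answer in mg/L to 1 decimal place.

36.1 mg/L

k = ln2/t½ = ln2/25 ≈ 0.027726 h⁻¹; fraction remaining f = e^(−kτ) = e^(−0.027726×97) ≈ 0.0679.
At steady state, accumulation factor R = 1/(1 − e^(−kτ)) ≈ 1.0728.
Each bolus raises the concentration by D/Vd = 1412/42 ≈ 33.619 mg/L.
Cmax,ss = C₀/(1 − f) ≈ 33.619/0.9321 ≈ 36.068 mg/L.
Peak 36.1 mg/L vs MTC 64 mg/L: below toxic threshold.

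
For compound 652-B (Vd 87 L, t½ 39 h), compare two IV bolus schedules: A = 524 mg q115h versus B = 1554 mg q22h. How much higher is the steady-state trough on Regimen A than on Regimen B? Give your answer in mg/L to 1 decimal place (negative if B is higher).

-36.4 mg/L

Regimen A: f = (1/2)^(115/39) ≈ 0.1295; Cmin,ss = (524/87)·f/(1−f) ≈ 0.896 mg/L.
Regimen B: f = (1/2)^(22/39) ≈ 0.6764; Cmin,ss = (1554/87)·f/(1−f) ≈ 37.336 mg/L.
Difference ≈ 0.896 − 37.336 ≈ -36.440 mg/L.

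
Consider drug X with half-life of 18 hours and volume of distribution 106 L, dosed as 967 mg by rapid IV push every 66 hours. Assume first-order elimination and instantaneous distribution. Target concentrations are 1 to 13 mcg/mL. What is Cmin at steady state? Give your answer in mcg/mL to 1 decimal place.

τ/t½ = 66/18 ≈ 3.6667, so fraction remaining f = (1/2)^(66/18) ≈ 0.0787.
Accumulation ratio R = 1/(1 − f) ≈ 1/0.9213 ≈ 1.0854.
Single-dose peak C₀ = D/Vd = 967/106 ≈ 9.123 mcg/mL.
Cmax,ss = C₀/(1 − f) ≈ 9.123/0.9213 ≈ 9.902 mcg/mL.
One interval later, Cmin,ss = Cmax,ss·e^(−kτ) ≈ 9.902 × 0.0787 ≈ 0.779 mcg/mL.
Trough 0.8 mcg/mL vs MEC 1 mcg/mL: subtherapeutic.

0.8 mcg/mL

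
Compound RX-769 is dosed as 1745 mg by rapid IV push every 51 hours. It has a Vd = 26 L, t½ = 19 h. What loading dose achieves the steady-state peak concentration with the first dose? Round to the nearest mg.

2067 mg

f = (1/2)^(51/19) ≈ 0.155587; accumulation ratio R = 1/(1−f) ≈ 1.18425.
Loading dose to hit Cmax,ss on first dose: D_load = D_maint·R ≈ 1745 × 1.18425 ≈ 2066.52 mg.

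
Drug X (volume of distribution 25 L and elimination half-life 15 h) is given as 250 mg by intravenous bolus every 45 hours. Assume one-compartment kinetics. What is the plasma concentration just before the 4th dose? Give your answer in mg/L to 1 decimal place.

f = (1/2)^(τ/t½) = (1/2)^(45/15) ≈ 0.1250.
C₀ = D/Vd = 250/25 ≈ 10.000 mg/L.
Before the 4th dose, 3 doses have been given. Superposition: Cmin = C₀·(f + f² + … + f^3).
≈ 10.000 × (0.1250 + 0.0156 + 0.0020) ≈ 10.000 × 0.1426 ≈ 1.426 mg/L.

1.4 mg/L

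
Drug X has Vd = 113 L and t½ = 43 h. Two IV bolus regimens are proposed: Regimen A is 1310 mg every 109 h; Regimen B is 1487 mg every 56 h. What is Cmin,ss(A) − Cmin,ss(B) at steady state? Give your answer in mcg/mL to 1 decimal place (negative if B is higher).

Regimen A: f = (1/2)^(109/43) ≈ 0.1726; Cmin,ss = (1310/113)·f/(1−f) ≈ 2.418 mcg/mL.
Regimen B: f = (1/2)^(56/43) ≈ 0.4055; Cmin,ss = (1487/113)·f/(1−f) ≈ 8.976 mcg/mL.
Difference ≈ 2.418 − 8.976 ≈ -6.558 mcg/mL.

-6.6 mcg/mL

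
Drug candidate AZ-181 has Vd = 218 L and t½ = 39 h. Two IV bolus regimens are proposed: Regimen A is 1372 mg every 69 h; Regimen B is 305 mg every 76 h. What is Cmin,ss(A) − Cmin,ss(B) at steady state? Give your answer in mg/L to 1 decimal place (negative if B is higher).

2.1 mg/L

Regimen A: f = (1/2)^(69/39) ≈ 0.2934; Cmin,ss = (1372/218)·f/(1−f) ≈ 2.613 mg/L.
Regimen B: f = (1/2)^(76/39) ≈ 0.2590; Cmin,ss = (305/218)·f/(1−f) ≈ 0.489 mg/L.
Difference ≈ 2.613 − 0.489 ≈ 2.124 mg/L.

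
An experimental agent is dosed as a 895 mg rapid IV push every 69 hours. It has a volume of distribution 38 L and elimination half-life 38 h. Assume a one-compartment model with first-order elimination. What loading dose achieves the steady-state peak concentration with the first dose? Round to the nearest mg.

f = (1/2)^(69/38) ≈ 0.284049; accumulation ratio R = 1/(1−f) ≈ 1.39674.
Loading dose to hit Cmax,ss on first dose: D_load = D_maint·R ≈ 895 × 1.39674 ≈ 1250.08 mg.

1250 mg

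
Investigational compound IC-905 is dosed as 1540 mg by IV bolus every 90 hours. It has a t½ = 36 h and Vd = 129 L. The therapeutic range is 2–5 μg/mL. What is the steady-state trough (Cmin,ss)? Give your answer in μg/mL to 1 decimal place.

Over one 90-h interval, 90/36 ≈ 2.5 half-lives elapse, leaving f ≈ 0.1768 of each dose.
Each bolus raises the concentration by D/Vd = 1540/129 ≈ 11.938 μg/mL.
Steady-state trough Cmin,ss = C₀·f/(1−f) ≈ 11.938 × 0.1768/0.8232 ≈ 2.564 μg/mL.
Trough 2.6 μg/mL vs MEC 2 μg/mL: adequate.

2.6 μg/mL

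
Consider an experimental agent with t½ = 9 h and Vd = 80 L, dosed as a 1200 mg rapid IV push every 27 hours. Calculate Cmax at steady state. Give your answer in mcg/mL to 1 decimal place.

17.1 mcg/mL

τ = 27 h = 3 half-lives, so f = (1/2)^3 = 0.125.
At steady state, R = 1/(1 − 0.125) = 8/7.
Single-dose peak C₀ = D/Vd = 1200/80 = 15 mcg/mL.
Steady-state peak Cmax,ss = C₀·R = 15 × 8/7 ≈ 17.143 mcg/mL.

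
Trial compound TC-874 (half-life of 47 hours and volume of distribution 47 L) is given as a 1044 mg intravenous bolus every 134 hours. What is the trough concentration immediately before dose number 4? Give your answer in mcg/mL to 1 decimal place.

f = (1/2)^(τ/t½) = (1/2)^(134/47) ≈ 0.1386.
C₀ = D/Vd = 1044/47 ≈ 22.213 mcg/mL.
Before the 4th dose, 3 doses have been given. Superposition: Cmin = C₀·(f + f² + … + f^3).
≈ 22.213 × (0.1386 + 0.0192 + 0.0027) ≈ 22.213 × 0.1605 ≈ 3.565 mcg/mL.

3.6 mcg/mL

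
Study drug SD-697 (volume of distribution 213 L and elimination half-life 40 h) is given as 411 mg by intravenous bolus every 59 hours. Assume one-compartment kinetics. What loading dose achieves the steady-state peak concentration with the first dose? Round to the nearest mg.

f = (1/2)^(59/40) ≈ 0.359733; accumulation ratio R = 1/(1−f) ≈ 1.56185.
Loading dose to hit Cmax,ss on first dose: D_load = D_maint·R ≈ 411 × 1.56185 ≈ 641.92 mg.

642 mg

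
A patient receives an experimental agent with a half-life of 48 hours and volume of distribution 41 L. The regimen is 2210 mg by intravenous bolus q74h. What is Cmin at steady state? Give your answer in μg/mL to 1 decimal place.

28.2 μg/mL

τ/t½ = 74/48 ≈ 1.5417, so fraction remaining f = (1/2)^(74/48) ≈ 0.3435.
Single-dose peak C₀ = D/Vd = 2210/41 ≈ 53.902 μg/mL.
Steady-state trough Cmin,ss = C₀·f/(1−f) ≈ 53.902 × 0.3435/0.6565 ≈ 28.203 μg/mL.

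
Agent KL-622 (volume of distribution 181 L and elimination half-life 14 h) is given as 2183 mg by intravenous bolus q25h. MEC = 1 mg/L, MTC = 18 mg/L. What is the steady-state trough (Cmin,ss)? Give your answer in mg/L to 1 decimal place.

Over one 25-h interval, 25/14 ≈ 1.7857 half-lives elapse, leaving f ≈ 0.2900 of each dose.
Accumulation ratio R = 1/(1 − f) ≈ 1/0.7100 ≈ 1.4085.
Single-dose peak C₀ = D/Vd = 2183/181 ≈ 12.061 mg/L.
Steady-state peak Cmax,ss = C₀·R ≈ 12.061 × 1.4085 ≈ 16.988 mg/L.
One interval later, Cmin,ss = Cmax,ss·e^(−kτ) ≈ 16.988 × 0.2900 ≈ 4.927 mg/L.
Trough 4.9 mg/L vs MEC 1 mg/L: adequate.

4.9 mg/L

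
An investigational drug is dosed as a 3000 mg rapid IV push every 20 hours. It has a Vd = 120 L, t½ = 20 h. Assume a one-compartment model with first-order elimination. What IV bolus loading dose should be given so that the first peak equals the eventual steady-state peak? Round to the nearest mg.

6000 mg

f = (1/2)^(20/20) ≈ 0.500000; accumulation ratio R = 1/(1−f) ≈ 2.00000.
Loading dose to hit Cmax,ss on first dose: D_load = D_maint·R ≈ 3000 × 2.00000 ≈ 6000.00 mg.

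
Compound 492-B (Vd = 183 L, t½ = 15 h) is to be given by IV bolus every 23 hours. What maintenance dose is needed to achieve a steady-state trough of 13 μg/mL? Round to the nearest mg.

4507 mg

τ/t½ = 23/15 ≈ 1.5333, so f = (1/2)^(23/15) ≈ 0.345478.
Cmin,ss = (D/Vd)·f/(1−f), so D = Cmin,ss·Vd·(1−f)/f.
D = 13 × 183 × (1−f)/f ≈ 13 × 183 × 1.89454 ≈ 4507.11 mg.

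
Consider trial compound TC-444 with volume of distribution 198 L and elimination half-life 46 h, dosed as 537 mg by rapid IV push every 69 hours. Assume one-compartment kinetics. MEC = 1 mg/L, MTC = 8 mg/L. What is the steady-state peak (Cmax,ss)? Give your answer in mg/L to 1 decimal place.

4.2 mg/L

k = ln2/t½ = ln2/46 ≈ 0.015068 h⁻¹; fraction remaining f = e^(−kτ) = e^(−0.015068×69) ≈ 0.3536.
Accumulation ratio R = 1/(1 − f) ≈ 1/0.6464 ≈ 1.5470.
Each bolus raises the concentration by D/Vd = 537/198 ≈ 2.712 mg/L.
Steady-state peak Cmax,ss = C₀·R ≈ 2.712 × 1.5470 ≈ 4.195 mg/L.
Peak 4.2 mg/L vs MTC 8 mg/L: below toxic threshold.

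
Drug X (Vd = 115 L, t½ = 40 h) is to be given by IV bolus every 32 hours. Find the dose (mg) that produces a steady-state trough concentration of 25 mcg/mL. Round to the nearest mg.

τ/t½ = 32/40 ≈ 0.8, so f = (1/2)^(32/40) ≈ 0.574349.
Cmin,ss = (D/Vd)·f/(1−f), so D = Cmin,ss·Vd·(1−f)/f.
D = 25 × 115 × (1−f)/f ≈ 25 × 115 × 0.74110 ≈ 2130.66 mg.

2131 mg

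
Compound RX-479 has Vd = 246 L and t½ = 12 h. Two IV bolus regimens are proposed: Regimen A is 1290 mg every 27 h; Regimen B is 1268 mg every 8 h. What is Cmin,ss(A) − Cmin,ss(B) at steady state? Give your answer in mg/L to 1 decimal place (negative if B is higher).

Regimen A: f = (1/2)^(27/12) ≈ 0.2102; Cmin,ss = (1290/246)·f/(1−f) ≈ 1.396 mg/L.
Regimen B: f = (1/2)^(8/12) ≈ 0.6300; Cmin,ss = (1268/246)·f/(1−f) ≈ 8.777 mg/L.
Difference ≈ 1.396 − 8.777 ≈ -7.381 mg/L.

-7.4 mg/L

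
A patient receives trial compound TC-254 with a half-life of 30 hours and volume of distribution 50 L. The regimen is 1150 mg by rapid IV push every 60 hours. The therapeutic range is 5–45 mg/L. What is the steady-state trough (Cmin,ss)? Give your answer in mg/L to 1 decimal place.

The dosing interval is 2 half-lives, so f = 2^(−2) = 0.25.
Accumulation ratio R = 1/(1 − f) = 1/0.75 = 4/3.
Single-dose peak C₀ = D/Vd = 1150/50 = 23 mg/L.
Steady-state peak Cmax,ss = C₀·R = 23 × 4/3 ≈ 30.667 mg/L.
Steady-state trough Cmin,ss = Cmax,ss·f ≈ 30.667 × 0.25 ≈ 7.667 mg/L.
Trough 7.7 mg/L vs MEC 5 mg/L: adequate.

7.7 mg/L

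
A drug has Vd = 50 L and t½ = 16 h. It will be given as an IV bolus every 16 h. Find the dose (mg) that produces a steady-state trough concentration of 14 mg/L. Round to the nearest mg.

τ/t½ = 16/16 ≈ 1, so f = (1/2)^(16/16) ≈ 0.500000.
Cmin,ss = (D/Vd)·f/(1−f), so D = Cmin,ss·Vd·(1−f)/f.
D = 14 × 50 × (1−f)/f ≈ 14 × 50 × 1.00000 ≈ 700.00 mg.

700 mg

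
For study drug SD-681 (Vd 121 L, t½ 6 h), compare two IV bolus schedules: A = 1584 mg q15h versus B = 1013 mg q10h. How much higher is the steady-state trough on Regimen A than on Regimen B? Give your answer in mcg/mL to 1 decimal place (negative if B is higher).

Regimen A: f = (1/2)^(15/6) ≈ 0.1768; Cmin,ss = (1584/121)·f/(1−f) ≈ 2.812 mcg/mL.
Regimen B: f = (1/2)^(10/6) ≈ 0.3150; Cmin,ss = (1013/121)·f/(1−f) ≈ 3.850 mcg/mL.
Difference ≈ 2.812 − 3.850 ≈ -1.038 mcg/mL.

-1.0 mcg/mL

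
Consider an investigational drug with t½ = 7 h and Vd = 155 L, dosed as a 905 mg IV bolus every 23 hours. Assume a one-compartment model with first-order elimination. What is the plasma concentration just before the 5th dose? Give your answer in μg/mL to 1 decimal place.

f = (1/2)^(τ/t½) = (1/2)^(23/7) ≈ 0.1025.
C₀ = D/Vd = 905/155 ≈ 5.839 μg/mL.
Before the 5th dose, 4 doses have been given. Superposition: Cmin = C₀·(f + f² + … + f^4).
≈ 5.839 × (0.1025 + 0.0105 + 0.0011 + 0.0001) ≈ 5.839 × 0.1142 ≈ 0.667 μg/mL.

0.7 μg/mL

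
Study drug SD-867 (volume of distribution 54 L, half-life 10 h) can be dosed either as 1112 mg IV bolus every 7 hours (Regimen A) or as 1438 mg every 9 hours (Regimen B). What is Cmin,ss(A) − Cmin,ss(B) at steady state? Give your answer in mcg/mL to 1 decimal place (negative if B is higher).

Regimen A: f = (1/2)^(7/10) ≈ 0.6156; Cmin,ss = (1112/54)·f/(1−f) ≈ 32.978 mcg/mL.
Regimen B: f = (1/2)^(9/10) ≈ 0.5359; Cmin,ss = (1438/54)·f/(1−f) ≈ 30.749 mcg/mL.
Difference ≈ 32.978 − 30.749 ≈ 2.229 mcg/mL.

2.2 mcg/mL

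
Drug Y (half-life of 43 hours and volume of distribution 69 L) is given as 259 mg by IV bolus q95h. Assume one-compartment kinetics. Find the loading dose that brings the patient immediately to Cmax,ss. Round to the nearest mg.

f = (1/2)^(95/43) ≈ 0.216239; accumulation ratio R = 1/(1−f) ≈ 1.27590.
Loading dose to hit Cmax,ss on first dose: D_load = D_maint·R ≈ 259 × 1.27590 ≈ 330.46 mg.

330 mg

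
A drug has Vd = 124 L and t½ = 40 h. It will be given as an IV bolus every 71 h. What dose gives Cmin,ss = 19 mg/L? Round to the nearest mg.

τ/t½ = 71/40 ≈ 1.775, so f = (1/2)^(71/40) ≈ 0.292194.
Cmin,ss = (D/Vd)·f/(1−f), so D = Cmin,ss·Vd·(1−f)/f.
D = 19 × 124 × (1−f)/f ≈ 19 × 124 × 2.42238 ≈ 5707.13 mg.

5707 mg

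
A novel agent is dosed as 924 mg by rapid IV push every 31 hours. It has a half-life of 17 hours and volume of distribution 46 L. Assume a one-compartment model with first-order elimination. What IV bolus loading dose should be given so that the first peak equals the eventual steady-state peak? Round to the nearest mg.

1288 mg

f = (1/2)^(31/17) ≈ 0.282529; accumulation ratio R = 1/(1−f) ≈ 1.39378.
Loading dose to hit Cmax,ss on first dose: D_load = D_maint·R ≈ 924 × 1.39378 ≈ 1287.85 mg.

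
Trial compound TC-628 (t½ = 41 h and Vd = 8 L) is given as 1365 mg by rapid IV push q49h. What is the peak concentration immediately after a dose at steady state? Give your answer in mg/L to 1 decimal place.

τ/t½ = 49/41 ≈ 1.1951, so fraction remaining f = (1/2)^(49/41) ≈ 0.4367.
At steady state, accumulation factor R = 1/(1 − e^(−kτ)) ≈ 1.7753.
Single-dose peak C₀ = D/Vd = 1365/8 ≈ 170.625 mg/L.
Steady-state peak Cmax,ss = C₀·R ≈ 170.625 × 1.7753 ≈ 302.911 mg/L.

302.9 mg/L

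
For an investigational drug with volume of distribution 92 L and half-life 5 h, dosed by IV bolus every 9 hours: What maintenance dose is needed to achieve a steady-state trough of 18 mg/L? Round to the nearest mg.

τ/t½ = 9/5 ≈ 1.8, so f = (1/2)^(9/5) ≈ 0.287175.
Cmin,ss = (D/Vd)·f/(1−f), so D = Cmin,ss·Vd·(1−f)/f.
D = 18 × 92 × (1−f)/f ≈ 18 × 92 × 2.48220 ≈ 4110.52 mg.

4111 mg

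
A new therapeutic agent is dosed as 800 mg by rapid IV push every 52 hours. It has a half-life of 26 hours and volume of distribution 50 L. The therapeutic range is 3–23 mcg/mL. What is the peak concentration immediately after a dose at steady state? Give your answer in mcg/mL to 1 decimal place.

τ = 52 h = 2 half-lives, so f = (1/2)^2 = 0.25.
At steady state, R = 1/(1 − 0.25) = 4/3.
Single-dose peak C₀ = D/Vd = 800/50 = 16 mcg/mL.
Steady-state peak Cmax,ss = C₀·R = 16 × 4/3 ≈ 21.333 mcg/mL.
Peak 21.3 mcg/mL vs MTC 23 mcg/mL: below toxic threshold.

21.3 mcg/mL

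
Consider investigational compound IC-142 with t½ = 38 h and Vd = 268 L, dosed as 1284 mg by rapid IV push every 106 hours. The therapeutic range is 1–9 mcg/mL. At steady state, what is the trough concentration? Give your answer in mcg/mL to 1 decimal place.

0.8 mcg/mL

τ/t½ = 106/38 ≈ 2.7895, so fraction remaining f = (1/2)^(106/38) ≈ 0.1446.
At steady state, accumulation factor R = 1/(1 − e^(−kτ)) ≈ 1.1690.
Single-dose peak C₀ = D/Vd = 1284/268 ≈ 4.791 mcg/mL.
Cmax,ss = C₀/(1 − f) ≈ 4.791/0.8554 ≈ 5.601 mcg/mL.
One interval later, Cmin,ss = Cmax,ss·e^(−kτ) ≈ 5.601 × 0.1446 ≈ 0.810 mcg/mL.
Trough 0.8 mcg/mL vs MEC 1 mcg/mL: subtherapeutic.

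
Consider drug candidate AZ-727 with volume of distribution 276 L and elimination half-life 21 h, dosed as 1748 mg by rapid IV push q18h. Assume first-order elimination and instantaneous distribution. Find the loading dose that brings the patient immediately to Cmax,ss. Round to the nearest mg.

f = (1/2)^(18/21) ≈ 0.552045; accumulation ratio R = 1/(1−f) ≈ 2.23237.
Loading dose to hit Cmax,ss on first dose: D_load = D_maint·R ≈ 1748 × 2.23237 ≈ 3902.18 mg.

3902 mg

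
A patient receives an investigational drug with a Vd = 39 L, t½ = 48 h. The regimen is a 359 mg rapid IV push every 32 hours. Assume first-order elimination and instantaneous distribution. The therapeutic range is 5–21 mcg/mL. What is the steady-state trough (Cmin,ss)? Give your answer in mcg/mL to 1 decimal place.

15.7 mcg/mL

Over one 32-h interval, 32/48 ≈ 0.66667 half-lives elapse, leaving f ≈ 0.6300 of each dose.
Single-dose peak C₀ = D/Vd = 359/39 ≈ 9.205 mcg/mL.
Steady-state trough Cmin,ss = C₀·f/(1−f) ≈ 9.205 × 0.6300/0.3700 ≈ 15.673 mcg/mL.
Trough 15.7 mcg/mL vs MEC 5 mcg/mL: adequate.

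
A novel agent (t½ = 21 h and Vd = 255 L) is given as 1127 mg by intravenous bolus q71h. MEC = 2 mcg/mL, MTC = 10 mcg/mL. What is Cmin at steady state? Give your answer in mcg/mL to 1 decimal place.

τ/t½ = 71/21 ≈ 3.381, so fraction remaining f = (1/2)^(71/21) ≈ 0.0960.
Accumulation ratio R = 1/(1 − f) ≈ 1/0.9040 ≈ 1.1062.
Single-dose peak C₀ = D/Vd = 1127/255 ≈ 4.420 mcg/mL.
Steady-state peak Cmax,ss = C₀·R ≈ 4.420 × 1.1062 ≈ 4.889 mcg/mL.
Steady-state trough Cmin,ss = Cmax,ss·f ≈ 4.889 × 0.0960 ≈ 0.469 mcg/mL.
Trough 0.5 mcg/mL vs MEC 2 mcg/mL: subtherapeutic.

0.5 mcg/mL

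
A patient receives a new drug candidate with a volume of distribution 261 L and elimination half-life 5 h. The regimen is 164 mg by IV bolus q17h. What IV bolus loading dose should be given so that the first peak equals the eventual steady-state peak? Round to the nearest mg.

181 mg

f = (1/2)^(17/5) ≈ 0.094732; accumulation ratio R = 1/(1−f) ≈ 1.10465.
Loading dose to hit Cmax,ss on first dose: D_load = D_maint·R ≈ 164 × 1.10465 ≈ 181.16 mg.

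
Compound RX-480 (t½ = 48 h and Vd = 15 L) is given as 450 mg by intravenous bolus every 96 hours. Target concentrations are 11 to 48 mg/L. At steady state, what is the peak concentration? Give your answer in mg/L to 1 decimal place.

The dosing interval is 2 half-lives, so f = 2^(−2) = 0.25.
At steady state, R = 1/(1 − 0.25) = 4/3.
Single-dose peak C₀ = D/Vd = 450/15 = 30 mg/L.
Steady-state peak Cmax,ss = C₀·R = 30 × 4/3 ≈ 40.000 mg/L.
Peak 40.0 mg/L vs MTC 48 mg/L: below toxic threshold.

40.0 mg/L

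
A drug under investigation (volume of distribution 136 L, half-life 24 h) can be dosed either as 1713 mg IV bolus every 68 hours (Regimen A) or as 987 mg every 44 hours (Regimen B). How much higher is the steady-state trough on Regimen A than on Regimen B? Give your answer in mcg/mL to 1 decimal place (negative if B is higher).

Regimen A: f = (1/2)^(68/24) ≈ 0.1403; Cmin,ss = (1713/136)·f/(1−f) ≈ 2.056 mcg/mL.
Regimen B: f = (1/2)^(44/24) ≈ 0.2806; Cmin,ss = (987/136)·f/(1−f) ≈ 2.831 mcg/mL.
Difference ≈ 2.056 − 2.831 ≈ -0.775 mcg/mL.

-0.8 mcg/mL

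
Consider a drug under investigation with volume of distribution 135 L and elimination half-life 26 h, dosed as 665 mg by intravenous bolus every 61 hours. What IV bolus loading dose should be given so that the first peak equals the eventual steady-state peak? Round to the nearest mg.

828 mg

f = (1/2)^(61/26) ≈ 0.196670; accumulation ratio R = 1/(1−f) ≈ 1.24482.
Loading dose to hit Cmax,ss on first dose: D_load = D_maint·R ≈ 665 × 1.24482 ≈ 827.81 mg.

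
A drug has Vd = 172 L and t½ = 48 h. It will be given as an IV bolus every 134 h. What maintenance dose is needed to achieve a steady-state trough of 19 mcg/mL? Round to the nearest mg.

τ/t½ = 134/48 ≈ 2.7917, so f = (1/2)^(134/48) ≈ 0.144419.
Cmin,ss = (D/Vd)·f/(1−f), so D = Cmin,ss·Vd·(1−f)/f.
D = 19 × 172 × (1−f)/f ≈ 19 × 172 × 5.92430 ≈ 19360.61 mg.

19361 mg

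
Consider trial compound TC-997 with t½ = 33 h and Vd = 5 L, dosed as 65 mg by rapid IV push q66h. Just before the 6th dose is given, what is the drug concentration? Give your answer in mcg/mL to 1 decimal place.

4.3 mcg/mL

f = (1/2)^(τ/t½) = (1/2)^(66/33) ≈ 0.2500.
C₀ = D/Vd = 65/5 ≈ 13.000 mcg/mL.
Before the 6th dose, 5 doses have been given. Superposition: Cmin = C₀·(f + f² + … + f^5).
≈ 13.000 × (0.2500 + 0.0625 + 0.0156 + 0.0039 + 0.0010) ≈ 13.000 × 0.3330 ≈ 4.329 mcg/mL.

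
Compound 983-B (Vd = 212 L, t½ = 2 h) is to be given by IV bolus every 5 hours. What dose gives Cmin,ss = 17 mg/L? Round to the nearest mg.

16783 mg

τ/t½ = 5/2 ≈ 2.5, so f = (1/2)^(5/2) ≈ 0.176777.
Cmin,ss = (D/Vd)·f/(1−f), so D = Cmin,ss·Vd·(1−f)/f.
D = 17 × 212 × (1−f)/f ≈ 17 × 212 × 4.65684 ≈ 16783.25 mg.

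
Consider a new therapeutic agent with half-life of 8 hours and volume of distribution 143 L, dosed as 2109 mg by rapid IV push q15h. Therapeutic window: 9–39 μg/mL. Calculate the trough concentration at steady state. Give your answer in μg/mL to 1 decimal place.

k = ln2/t½ = ln2/8 ≈ 0.086643 h⁻¹; fraction remaining f = e^(−kτ) = e^(−0.086643×15) ≈ 0.2726.
At steady state, accumulation factor R = 1/(1 − e^(−kτ)) ≈ 1.3748.
Each bolus raises the concentration by D/Vd = 2109/143 ≈ 14.748 μg/mL.
Steady-state peak Cmax,ss = C₀·R ≈ 14.748 × 1.3748 ≈ 20.276 μg/mL.
One interval later, Cmin,ss = Cmax,ss·e^(−kτ) ≈ 20.276 × 0.2726 ≈ 5.527 μg/mL.
Trough 5.5 μg/mL vs MEC 9 μg/mL: subtherapeutic.

5.5 μg/mL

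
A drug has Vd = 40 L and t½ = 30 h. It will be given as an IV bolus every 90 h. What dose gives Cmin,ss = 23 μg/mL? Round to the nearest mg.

τ/t½ = 90/30 ≈ 3, so f = (1/2)^(90/30) ≈ 0.125000.
Cmin,ss = (D/Vd)·f/(1−f), so D = Cmin,ss·Vd·(1−f)/f.
D = 23 × 40 × (1−f)/f ≈ 23 × 40 × 7.00000 ≈ 6440.00 mg.

6440 mg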